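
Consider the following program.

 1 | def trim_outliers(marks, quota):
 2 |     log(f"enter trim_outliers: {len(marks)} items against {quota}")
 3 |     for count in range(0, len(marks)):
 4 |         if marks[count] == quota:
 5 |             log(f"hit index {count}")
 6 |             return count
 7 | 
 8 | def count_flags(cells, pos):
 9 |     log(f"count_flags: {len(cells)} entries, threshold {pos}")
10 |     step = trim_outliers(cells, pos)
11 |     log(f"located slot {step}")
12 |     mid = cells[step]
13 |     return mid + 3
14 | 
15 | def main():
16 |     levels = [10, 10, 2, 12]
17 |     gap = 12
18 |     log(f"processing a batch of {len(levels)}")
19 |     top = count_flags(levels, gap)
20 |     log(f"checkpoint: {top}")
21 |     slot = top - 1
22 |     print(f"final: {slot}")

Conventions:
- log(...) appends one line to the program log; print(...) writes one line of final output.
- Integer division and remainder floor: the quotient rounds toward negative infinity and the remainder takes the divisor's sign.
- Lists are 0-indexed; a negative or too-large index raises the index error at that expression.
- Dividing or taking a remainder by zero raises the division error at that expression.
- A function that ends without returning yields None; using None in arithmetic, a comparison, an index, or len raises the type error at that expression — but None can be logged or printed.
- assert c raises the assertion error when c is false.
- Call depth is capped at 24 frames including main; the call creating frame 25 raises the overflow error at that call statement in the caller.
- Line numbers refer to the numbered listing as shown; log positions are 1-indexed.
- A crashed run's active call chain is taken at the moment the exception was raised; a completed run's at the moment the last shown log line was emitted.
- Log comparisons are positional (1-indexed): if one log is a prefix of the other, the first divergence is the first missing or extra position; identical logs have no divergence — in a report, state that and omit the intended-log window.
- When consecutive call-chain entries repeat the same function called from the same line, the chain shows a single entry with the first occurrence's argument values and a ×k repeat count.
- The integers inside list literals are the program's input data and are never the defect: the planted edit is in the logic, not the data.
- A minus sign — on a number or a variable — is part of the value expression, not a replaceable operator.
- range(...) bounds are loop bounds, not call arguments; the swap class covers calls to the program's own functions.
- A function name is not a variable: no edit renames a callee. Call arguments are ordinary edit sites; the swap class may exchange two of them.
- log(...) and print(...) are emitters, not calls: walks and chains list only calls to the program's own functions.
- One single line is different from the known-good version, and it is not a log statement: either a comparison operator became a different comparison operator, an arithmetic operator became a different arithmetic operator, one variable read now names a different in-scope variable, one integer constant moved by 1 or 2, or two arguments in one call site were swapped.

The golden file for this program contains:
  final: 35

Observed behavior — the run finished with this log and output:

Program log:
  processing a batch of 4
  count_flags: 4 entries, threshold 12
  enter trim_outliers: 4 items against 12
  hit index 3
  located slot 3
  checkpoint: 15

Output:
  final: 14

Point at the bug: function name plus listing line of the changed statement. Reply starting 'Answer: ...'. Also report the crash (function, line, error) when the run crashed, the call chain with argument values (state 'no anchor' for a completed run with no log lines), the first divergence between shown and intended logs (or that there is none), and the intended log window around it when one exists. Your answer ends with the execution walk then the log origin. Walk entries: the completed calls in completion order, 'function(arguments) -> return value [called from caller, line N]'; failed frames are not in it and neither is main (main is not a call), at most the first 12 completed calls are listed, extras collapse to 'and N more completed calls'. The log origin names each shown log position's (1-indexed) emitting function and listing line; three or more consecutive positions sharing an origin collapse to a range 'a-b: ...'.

Answer: the defect is in count_flags at line 13.
Core observation: Position 6 is the first bad log line: 'checkpoint: 15' should read 'checkpoint: 36'.
Call chain: main.
First divergence: position 6 — shown 'checkpoint: 15', intended 'checkpoint: 36'.
Intended log window:
  4: hit index 3
  5: located slot 3
  6: checkpoint: 36
Execution walk:
  trim_outliers([10, 10, 2, 12], 12) -> 3  [called from count_flags, line 10]
  count_flags([10, 10, 2, 12], 12) -> 15  [called from main, line 19]
Log origins:
  1: logged in main at line 18
  2: logged in count_flags at line 9
  3: logged in trim_outliers at line 2
  4: logged in trim_outliers at line 5
  5: logged in count_flags at line 11
  6: logged in main at line 20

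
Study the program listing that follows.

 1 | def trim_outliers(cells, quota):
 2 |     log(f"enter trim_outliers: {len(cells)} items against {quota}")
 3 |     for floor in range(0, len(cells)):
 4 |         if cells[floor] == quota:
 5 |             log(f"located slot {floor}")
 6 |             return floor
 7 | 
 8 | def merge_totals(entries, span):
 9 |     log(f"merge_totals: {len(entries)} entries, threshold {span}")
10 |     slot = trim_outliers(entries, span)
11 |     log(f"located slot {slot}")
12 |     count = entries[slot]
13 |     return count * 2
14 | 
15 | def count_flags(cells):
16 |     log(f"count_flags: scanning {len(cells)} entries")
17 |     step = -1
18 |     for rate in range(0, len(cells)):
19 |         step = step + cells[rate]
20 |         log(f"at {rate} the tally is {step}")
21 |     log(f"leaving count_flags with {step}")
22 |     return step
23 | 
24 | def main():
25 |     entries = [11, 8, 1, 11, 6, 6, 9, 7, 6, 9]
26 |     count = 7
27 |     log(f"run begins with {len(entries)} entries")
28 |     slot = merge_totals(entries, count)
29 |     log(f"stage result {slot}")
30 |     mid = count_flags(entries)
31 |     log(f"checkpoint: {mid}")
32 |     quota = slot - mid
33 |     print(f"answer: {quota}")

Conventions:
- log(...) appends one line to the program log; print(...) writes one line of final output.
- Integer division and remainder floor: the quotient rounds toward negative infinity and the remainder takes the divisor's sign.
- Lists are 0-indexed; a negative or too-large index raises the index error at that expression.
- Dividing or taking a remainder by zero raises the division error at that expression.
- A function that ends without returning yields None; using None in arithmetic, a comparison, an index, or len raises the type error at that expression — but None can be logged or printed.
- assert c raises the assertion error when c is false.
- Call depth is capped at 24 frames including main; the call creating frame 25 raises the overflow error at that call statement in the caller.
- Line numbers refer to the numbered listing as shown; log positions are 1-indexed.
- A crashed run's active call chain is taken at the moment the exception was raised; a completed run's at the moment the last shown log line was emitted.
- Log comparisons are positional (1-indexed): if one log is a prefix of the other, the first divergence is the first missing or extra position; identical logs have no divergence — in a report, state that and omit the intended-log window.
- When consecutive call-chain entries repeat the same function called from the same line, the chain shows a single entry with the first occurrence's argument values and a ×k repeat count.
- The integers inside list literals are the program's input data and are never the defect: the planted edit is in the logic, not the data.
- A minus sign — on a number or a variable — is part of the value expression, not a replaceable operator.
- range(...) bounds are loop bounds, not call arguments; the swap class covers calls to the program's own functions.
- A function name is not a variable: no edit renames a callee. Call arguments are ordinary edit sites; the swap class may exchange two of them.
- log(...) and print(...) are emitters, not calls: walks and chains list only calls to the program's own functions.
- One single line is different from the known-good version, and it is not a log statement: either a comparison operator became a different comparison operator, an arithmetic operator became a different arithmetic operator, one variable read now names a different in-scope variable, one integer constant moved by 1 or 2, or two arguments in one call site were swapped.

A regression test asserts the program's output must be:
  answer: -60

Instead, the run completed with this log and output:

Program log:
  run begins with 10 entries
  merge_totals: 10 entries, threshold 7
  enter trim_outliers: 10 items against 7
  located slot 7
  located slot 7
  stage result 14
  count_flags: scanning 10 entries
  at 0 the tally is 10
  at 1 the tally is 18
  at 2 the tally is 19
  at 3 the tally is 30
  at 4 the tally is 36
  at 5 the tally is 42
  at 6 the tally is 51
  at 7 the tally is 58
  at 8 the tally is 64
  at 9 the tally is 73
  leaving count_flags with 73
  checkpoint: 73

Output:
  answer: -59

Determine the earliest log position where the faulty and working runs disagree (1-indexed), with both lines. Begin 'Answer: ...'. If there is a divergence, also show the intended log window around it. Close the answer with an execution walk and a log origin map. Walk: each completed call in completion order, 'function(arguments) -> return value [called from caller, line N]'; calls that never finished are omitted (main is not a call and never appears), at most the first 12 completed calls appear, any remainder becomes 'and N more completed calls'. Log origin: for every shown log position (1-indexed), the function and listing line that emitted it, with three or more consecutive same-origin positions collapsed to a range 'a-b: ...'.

Answer: position 8 — the shown line 'at 0 the tally is 10' should read 'at 0 the tally is 11'.
Intended log window:
  6: stage result 14
  7: count_flags: scanning 10 entries
  8: at 0 the tally is 11
  9: at 1 the tally is 19
Execution walk:
  trim_outliers([11, 8, 1, 11, 6, 6, 9, 7, 6, 9], 7) -> 7  [called from merge_totals, line 10]
  merge_totals([11, 8, 1, 11, 6, 6, 9, 7, 6, 9], 7) -> 14  [called from main, line 28]
  count_flags([11, 8, 1, 11, 6, 6, 9, 7, 6, 9]) -> 73  [called from main, line 30]
Log origin:
  1: emitted by main (line 27)
  2: emitted by merge_totals (line 9)
  3: emitted by trim_outliers (line 2)
  4: emitted by trim_outliers (line 5)
  5: emitted by merge_totals (line 11)
  6: emitted by main (line 29)
  7: emitted by count_flags (line 16)
  8-17: emitted by count_flags (line 20)
  18: emitted by count_flags (line 21)
  19: emitted by main (line 31)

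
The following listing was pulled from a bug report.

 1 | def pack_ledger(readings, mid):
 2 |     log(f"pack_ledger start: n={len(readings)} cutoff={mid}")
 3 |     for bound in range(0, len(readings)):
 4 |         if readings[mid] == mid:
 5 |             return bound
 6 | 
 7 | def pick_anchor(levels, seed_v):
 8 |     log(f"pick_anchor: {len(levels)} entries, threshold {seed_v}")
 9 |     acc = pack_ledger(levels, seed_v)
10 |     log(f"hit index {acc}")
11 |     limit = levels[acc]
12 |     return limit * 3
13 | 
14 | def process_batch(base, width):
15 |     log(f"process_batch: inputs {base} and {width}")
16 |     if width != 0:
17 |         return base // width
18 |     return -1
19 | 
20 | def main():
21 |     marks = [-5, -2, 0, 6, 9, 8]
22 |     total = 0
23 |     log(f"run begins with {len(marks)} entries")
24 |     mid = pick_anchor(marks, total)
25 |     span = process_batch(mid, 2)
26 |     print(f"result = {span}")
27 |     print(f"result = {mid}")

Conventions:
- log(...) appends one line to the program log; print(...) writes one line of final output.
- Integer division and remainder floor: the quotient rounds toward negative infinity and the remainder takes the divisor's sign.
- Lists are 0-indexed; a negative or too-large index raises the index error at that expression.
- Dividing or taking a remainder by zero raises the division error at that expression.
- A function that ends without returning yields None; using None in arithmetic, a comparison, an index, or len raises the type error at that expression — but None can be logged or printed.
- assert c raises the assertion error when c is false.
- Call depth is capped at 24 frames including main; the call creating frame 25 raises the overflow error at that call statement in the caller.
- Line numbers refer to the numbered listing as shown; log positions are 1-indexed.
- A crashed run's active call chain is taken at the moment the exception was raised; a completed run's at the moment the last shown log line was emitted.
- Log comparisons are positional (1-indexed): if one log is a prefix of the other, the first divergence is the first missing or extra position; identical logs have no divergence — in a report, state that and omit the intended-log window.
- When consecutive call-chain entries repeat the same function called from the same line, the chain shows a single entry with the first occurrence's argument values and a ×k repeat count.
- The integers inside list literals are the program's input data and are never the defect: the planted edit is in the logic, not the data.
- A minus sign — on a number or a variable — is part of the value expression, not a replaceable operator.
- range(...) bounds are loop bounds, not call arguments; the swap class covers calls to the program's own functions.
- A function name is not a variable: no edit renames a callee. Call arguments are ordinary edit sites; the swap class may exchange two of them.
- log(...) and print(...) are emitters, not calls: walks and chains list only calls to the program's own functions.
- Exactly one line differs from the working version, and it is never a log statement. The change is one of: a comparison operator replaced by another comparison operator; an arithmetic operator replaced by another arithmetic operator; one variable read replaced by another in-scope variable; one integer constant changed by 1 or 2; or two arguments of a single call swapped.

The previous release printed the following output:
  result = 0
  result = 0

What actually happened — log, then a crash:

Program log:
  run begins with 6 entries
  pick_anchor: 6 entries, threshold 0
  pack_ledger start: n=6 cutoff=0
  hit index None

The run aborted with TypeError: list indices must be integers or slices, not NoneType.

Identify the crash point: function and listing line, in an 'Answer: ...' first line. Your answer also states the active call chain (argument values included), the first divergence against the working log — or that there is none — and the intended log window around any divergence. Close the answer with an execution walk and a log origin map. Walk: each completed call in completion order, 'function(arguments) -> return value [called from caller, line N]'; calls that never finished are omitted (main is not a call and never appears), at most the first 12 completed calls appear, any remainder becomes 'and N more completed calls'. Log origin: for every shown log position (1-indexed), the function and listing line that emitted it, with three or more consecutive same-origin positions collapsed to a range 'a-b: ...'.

Answer: the error was raised in pick_anchor, line 11.
Core observation: Position 4 is the first bad log line: 'hit index None' should read 'hit index 2'.
Call chain: main -> pick_anchor([-5, -2, 0, 6, 9, 8], 0) (called at line 24).
First divergence: position 4; shown 'hit index None' vs intended 'hit index 2'.
Intended log window:
  2: pick_anchor: 6 entries, threshold 0
  3: pack_ledger start: n=6 cutoff=0
  4: hit index 2
  5: process_batch: inputs 0 and 2
Execution walk:
  pack_ledger([-5, -2, 0, 6, 9, 8], 0) -> None  [called from pick_anchor, line 9]
Log origin:
  1: emitted by main (line 23)
  2: emitted by pick_anchor (line 8)
  3: emitted by pack_ledger (line 2)
  4: emitted by pick_anchor (line 10)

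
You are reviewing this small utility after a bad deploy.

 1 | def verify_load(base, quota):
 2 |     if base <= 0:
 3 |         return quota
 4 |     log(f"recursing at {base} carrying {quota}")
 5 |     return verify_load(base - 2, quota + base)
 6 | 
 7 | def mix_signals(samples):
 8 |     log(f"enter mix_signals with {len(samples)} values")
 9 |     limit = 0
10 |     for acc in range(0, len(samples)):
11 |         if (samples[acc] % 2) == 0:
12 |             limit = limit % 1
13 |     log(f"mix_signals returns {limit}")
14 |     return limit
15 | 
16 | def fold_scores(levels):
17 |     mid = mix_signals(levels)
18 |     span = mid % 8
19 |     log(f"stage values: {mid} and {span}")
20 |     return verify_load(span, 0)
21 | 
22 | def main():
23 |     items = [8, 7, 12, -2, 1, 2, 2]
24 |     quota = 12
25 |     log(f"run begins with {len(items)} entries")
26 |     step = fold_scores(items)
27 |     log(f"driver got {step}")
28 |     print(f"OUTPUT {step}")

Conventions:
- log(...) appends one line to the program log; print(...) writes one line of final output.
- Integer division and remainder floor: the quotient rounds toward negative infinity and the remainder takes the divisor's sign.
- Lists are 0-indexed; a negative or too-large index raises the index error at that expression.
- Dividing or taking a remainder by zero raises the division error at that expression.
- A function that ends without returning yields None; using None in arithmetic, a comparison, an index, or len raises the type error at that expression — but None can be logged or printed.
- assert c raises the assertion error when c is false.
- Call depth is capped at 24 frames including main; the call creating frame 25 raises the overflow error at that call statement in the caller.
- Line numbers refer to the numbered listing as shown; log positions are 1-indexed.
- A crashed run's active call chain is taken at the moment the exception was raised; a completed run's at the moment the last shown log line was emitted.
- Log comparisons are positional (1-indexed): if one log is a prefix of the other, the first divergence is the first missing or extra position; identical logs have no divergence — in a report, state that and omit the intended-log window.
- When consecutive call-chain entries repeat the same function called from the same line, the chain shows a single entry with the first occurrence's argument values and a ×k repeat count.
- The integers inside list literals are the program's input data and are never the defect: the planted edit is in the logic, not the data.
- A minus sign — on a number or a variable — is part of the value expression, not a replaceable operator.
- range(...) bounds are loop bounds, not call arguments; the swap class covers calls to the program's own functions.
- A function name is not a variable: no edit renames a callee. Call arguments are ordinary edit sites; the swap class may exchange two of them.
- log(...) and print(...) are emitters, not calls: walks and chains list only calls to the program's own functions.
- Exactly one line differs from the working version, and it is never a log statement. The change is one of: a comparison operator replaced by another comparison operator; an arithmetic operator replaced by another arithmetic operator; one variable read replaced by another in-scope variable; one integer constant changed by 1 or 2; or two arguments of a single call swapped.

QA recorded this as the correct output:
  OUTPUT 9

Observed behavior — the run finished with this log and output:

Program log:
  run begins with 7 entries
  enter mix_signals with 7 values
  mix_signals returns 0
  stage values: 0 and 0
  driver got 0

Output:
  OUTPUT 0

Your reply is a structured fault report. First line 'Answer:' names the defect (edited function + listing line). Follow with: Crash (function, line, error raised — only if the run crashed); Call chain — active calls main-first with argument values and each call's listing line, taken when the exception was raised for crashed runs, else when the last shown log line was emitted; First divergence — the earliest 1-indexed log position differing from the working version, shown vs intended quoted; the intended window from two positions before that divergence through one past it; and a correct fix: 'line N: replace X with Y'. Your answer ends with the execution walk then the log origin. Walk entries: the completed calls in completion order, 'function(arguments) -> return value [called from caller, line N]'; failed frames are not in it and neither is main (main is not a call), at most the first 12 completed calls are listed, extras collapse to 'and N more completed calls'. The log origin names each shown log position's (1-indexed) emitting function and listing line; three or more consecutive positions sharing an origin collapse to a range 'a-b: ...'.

Answer: the defect is in mix_signals at line 12.
The tell: The earliest visible damage is log position 3 — 'mix_signals returns 0' rather than the intended 'mix_signals returns 5'.
Call chain: main.
First divergence: position 3 — the shown line 'mix_signals returns 0' should read 'mix_signals returns 5'.
Intended log window:
  1: run begins with 7 entries
  2: enter mix_signals with 7 values
  3: mix_signals returns 5
  4: stage values: 5 and 5
Execution walk:
  mix_signals([8, 7, 12, -2, 1, 2, 2]) -> 0  [called from fold_scores, line 17]
  verify_load(0, 0) -> 0  [called from fold_scores, line 20]
  fold_scores([8, 7, 12, -2, 1, 2, 2]) -> 0  [called from main, line 26]
Origin of each log line:
  1: from main, line 25
  2: from mix_signals, line 8
  3: from mix_signals, line 13
  4: from fold_scores, line 19
  5: from main, line 27
A correct fix: line 12: replace `%` with `+`.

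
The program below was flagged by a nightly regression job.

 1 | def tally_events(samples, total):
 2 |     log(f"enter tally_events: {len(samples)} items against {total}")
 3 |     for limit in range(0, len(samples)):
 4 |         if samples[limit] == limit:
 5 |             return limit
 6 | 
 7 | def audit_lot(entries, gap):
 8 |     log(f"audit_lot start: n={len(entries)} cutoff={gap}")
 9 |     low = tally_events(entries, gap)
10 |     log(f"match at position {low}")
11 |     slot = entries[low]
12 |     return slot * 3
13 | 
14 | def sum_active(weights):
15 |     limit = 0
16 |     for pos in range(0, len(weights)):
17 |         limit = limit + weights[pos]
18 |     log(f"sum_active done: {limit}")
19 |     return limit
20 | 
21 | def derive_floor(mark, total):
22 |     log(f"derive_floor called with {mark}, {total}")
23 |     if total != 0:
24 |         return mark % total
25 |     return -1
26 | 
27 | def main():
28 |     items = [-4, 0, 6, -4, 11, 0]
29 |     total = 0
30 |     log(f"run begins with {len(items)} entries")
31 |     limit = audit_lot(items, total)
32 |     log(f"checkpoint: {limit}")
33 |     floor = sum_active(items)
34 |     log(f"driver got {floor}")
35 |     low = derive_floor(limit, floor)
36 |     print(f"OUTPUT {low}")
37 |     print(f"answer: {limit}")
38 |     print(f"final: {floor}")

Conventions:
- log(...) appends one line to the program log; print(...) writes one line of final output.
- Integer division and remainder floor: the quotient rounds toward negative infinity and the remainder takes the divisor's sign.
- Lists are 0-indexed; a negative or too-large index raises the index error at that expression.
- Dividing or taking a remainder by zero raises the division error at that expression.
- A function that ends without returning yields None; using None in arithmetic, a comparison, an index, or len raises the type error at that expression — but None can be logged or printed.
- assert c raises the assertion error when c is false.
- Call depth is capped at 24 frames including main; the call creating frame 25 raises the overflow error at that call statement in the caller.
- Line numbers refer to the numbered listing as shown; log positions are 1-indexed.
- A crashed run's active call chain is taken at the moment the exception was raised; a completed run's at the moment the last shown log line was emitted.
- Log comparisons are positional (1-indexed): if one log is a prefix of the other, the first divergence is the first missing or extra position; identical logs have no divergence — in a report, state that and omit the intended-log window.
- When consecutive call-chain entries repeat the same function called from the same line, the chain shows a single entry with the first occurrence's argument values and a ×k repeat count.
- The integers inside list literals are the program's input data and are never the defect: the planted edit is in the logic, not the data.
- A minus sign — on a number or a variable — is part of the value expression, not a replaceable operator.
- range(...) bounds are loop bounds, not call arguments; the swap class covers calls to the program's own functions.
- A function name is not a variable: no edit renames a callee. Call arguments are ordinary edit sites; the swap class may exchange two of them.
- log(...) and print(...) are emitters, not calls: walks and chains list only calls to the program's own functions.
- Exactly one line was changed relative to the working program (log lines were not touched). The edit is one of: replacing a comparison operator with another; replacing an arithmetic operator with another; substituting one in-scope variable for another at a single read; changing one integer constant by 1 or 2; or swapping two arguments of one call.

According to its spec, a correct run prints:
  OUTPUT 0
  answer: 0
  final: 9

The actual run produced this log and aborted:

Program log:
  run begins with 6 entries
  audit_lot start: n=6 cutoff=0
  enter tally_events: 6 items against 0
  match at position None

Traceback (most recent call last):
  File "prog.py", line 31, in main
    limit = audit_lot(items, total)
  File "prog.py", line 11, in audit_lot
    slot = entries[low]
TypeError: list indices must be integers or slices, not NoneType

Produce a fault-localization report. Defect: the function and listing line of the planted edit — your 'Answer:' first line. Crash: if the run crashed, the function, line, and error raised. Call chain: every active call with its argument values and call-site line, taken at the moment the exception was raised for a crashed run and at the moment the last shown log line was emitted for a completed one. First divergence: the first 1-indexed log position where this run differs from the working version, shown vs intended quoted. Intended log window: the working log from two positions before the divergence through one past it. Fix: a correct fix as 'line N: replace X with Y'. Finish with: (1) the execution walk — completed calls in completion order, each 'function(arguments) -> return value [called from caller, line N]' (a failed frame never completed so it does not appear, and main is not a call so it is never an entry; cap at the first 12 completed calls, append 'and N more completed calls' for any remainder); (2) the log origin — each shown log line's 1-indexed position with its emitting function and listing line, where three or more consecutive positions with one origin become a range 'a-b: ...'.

Answer: the defect is in tally_events at line 4.
Core observation: The earliest visible damage is log position 4 — 'match at position None' rather than the intended 'match at position 1'.
Crash: audit_lot, line 11, TypeError.
Call chain: main -> audit_lot([-4, 0, 6, -4, 11, 0], 0) (called at line 31).
First divergence: at position 4 the run shows 'match at position None' where the working version logs 'match at position 1'.
Intended log window:
  2: audit_lot start: n=6 cutoff=0
  3: enter tally_events: 6 items against 0
  4: match at position 1
  5: checkpoint: 0
Execution walk:
  tally_events([-4, 0, 6, -4, 11, 0], 0) -> None  [called from audit_lot, line 9]
Log origin:
  1: from main, line 30
  2: from audit_lot, line 8
  3: from tally_events, line 2
  4: from audit_lot, line 10
A correct fix: line 4: replace `samples[limit] == limit` with `samples[limit] == total`.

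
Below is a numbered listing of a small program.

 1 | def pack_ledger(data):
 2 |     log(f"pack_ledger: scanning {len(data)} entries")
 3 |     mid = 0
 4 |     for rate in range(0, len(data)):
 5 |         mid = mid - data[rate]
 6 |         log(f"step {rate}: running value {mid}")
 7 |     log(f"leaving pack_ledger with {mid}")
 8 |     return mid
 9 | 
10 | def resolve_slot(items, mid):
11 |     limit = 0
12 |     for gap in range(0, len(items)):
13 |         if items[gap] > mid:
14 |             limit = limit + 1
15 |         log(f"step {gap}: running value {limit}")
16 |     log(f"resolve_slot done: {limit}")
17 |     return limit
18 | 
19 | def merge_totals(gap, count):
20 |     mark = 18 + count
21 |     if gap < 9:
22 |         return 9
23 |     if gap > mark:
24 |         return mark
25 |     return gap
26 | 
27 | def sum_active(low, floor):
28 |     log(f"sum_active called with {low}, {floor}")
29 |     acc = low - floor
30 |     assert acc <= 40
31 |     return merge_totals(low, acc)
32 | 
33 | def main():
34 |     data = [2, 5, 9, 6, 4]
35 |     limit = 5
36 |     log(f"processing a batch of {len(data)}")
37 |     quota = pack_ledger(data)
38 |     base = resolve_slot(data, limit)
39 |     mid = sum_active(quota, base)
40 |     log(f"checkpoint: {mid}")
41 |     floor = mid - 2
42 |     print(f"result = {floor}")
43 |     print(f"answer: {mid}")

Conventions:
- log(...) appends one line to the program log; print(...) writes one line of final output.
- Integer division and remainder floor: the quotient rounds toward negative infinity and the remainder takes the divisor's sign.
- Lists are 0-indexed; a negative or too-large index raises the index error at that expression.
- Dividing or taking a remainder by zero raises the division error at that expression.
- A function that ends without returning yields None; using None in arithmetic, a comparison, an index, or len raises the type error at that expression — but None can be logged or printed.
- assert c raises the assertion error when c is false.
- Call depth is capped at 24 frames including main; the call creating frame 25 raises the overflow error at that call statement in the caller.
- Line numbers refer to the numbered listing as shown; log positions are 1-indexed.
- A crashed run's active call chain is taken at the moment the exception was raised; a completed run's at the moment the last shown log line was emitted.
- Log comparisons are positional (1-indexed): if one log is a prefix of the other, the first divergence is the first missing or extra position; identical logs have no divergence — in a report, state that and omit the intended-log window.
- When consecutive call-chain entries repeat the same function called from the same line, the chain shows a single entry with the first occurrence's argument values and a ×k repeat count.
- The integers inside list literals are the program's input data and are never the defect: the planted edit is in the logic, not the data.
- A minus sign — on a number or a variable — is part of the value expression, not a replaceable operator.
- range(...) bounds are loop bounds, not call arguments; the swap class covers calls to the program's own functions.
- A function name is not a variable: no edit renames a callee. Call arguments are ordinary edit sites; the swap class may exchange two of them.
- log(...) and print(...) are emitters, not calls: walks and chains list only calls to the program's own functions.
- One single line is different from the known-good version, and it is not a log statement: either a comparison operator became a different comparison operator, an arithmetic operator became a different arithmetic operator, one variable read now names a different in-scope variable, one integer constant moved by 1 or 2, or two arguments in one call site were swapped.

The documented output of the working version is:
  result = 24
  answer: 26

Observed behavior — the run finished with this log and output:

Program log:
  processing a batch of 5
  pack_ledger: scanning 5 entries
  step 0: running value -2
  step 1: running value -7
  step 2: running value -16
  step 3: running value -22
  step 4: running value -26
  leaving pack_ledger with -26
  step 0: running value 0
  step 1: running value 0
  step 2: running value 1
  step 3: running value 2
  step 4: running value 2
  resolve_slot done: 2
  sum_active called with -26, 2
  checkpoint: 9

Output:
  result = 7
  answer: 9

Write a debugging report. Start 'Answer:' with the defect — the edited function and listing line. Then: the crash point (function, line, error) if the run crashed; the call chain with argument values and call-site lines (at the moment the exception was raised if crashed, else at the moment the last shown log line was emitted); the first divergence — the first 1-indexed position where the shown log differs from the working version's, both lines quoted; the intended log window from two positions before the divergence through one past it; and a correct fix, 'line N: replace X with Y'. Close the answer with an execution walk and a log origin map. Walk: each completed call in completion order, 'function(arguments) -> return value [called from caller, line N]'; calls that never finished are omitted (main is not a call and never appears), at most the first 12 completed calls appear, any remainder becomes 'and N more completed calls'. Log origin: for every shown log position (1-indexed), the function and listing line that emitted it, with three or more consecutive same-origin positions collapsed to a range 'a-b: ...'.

Answer: the defect is in pack_ledger at line 5.
The tell: The earliest visible damage is log position 3 — 'step 0: running value -2' rather than the intended 'step 0: running value 2'.
Call chain: main.
First divergence: position 3 — shown 'step 0: running value -2', intended 'step 0: running value 2'.
Intended log window:
  1: processing a batch of 5
  2: pack_ledger: scanning 5 entries
  3: step 0: running value 2
  4: step 1: running value 7
Execution walk:
  pack_ledger([2, 5, 9, 6, 4]) -> -26  [called from main, line 37]
  resolve_slot([2, 5, 9, 6, 4], 5) -> 2  [called from main, line 38]
  merge_totals(-26, -28) -> 9  [called from sum_active, line 31]
  sum_active(-26, 2) -> 9  [called from main, line 39]
Origin of each log line:
  1: from main, line 36
  2: from pack_ledger, line 2
  3-7: from pack_ledger, line 6
  8: from pack_ledger, line 7
  9-13: from resolve_slot, line 15
  14: from resolve_slot, line 16
  15: from sum_active, line 28
  16: from main, line 40
A correct fix: line 5: replace `-` with `+`.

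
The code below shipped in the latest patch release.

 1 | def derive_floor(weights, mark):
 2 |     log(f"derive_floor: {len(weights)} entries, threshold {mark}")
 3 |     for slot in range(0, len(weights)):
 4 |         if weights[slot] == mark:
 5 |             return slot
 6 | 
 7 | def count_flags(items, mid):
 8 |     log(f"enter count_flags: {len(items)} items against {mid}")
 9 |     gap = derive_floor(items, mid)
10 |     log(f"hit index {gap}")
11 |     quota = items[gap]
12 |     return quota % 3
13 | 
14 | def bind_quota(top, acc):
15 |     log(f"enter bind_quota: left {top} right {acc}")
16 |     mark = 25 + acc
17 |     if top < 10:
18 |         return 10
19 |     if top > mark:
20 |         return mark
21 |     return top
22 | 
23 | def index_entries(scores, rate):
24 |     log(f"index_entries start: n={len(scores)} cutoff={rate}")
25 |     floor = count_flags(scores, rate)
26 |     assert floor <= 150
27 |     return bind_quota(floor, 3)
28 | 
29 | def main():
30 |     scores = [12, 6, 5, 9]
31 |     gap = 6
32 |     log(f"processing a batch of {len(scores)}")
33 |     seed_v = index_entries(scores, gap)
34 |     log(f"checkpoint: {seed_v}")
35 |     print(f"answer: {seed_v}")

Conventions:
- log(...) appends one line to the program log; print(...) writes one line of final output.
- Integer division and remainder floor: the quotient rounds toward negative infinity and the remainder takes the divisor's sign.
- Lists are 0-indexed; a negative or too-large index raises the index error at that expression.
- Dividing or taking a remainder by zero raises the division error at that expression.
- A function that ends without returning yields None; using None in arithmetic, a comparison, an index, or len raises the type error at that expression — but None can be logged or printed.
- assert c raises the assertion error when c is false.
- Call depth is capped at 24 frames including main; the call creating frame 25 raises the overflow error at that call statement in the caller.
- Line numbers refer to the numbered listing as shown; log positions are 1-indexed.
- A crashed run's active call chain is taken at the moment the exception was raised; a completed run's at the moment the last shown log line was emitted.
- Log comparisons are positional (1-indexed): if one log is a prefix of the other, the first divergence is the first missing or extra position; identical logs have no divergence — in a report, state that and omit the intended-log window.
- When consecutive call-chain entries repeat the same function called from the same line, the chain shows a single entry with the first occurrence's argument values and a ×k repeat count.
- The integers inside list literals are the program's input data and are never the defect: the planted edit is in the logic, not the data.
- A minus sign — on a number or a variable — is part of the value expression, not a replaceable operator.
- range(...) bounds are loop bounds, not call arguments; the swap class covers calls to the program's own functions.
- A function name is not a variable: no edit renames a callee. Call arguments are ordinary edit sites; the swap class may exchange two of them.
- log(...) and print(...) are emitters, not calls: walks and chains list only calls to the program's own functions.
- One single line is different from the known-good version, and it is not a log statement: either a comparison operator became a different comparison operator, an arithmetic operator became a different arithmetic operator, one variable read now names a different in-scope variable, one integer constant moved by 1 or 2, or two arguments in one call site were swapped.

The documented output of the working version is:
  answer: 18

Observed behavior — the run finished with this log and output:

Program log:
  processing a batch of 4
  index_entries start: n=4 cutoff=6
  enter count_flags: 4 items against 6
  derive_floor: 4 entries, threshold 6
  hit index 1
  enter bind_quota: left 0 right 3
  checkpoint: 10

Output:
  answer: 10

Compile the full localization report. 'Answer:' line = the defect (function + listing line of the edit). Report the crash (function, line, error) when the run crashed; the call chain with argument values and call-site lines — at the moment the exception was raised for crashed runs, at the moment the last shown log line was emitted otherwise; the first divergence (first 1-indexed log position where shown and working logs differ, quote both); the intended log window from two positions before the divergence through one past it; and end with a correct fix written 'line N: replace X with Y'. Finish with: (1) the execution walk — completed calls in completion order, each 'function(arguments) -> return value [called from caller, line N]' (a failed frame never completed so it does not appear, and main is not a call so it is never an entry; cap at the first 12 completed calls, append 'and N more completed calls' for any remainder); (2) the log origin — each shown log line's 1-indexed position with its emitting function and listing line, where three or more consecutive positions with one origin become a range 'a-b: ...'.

Answer: the defect is in count_flags at line 12.
The tell: Position 6 is the first bad log line: 'enter bind_quota: left 0 right 3' should read 'enter bind_quota: left 18 right 3'.
Call chain: main.
First divergence: position 6; shown 'enter bind_quota: left 0 right 3' vs intended 'enter bind_quota: left 18 right 3'.
Intended log window:
  4: derive_floor: 4 entries, threshold 6
  5: hit index 1
  6: enter bind_quota: left 18 right 3
  7: checkpoint: 18
Execution walk:
  derive_floor([12, 6, 5, 9], 6) -> 1  [called from count_flags, line 9]
  count_flags([12, 6, 5, 9], 6) -> 0  [called from index_entries, line 25]
  bind_quota(0, 3) -> 10  [called from index_entries, line 27]
  index_entries([12, 6, 5, 9], 6) -> 10  [called from main, line 33]
Log origin:
  1: from main, line 32
  2: from index_entries, line 24
  3: from count_flags, line 8
  4: from derive_floor, line 2
  5: from count_flags, line 10
  6: from bind_quota, line 15
  7: from main, line 34
A correct fix: line 12: replace `%` with `*`.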